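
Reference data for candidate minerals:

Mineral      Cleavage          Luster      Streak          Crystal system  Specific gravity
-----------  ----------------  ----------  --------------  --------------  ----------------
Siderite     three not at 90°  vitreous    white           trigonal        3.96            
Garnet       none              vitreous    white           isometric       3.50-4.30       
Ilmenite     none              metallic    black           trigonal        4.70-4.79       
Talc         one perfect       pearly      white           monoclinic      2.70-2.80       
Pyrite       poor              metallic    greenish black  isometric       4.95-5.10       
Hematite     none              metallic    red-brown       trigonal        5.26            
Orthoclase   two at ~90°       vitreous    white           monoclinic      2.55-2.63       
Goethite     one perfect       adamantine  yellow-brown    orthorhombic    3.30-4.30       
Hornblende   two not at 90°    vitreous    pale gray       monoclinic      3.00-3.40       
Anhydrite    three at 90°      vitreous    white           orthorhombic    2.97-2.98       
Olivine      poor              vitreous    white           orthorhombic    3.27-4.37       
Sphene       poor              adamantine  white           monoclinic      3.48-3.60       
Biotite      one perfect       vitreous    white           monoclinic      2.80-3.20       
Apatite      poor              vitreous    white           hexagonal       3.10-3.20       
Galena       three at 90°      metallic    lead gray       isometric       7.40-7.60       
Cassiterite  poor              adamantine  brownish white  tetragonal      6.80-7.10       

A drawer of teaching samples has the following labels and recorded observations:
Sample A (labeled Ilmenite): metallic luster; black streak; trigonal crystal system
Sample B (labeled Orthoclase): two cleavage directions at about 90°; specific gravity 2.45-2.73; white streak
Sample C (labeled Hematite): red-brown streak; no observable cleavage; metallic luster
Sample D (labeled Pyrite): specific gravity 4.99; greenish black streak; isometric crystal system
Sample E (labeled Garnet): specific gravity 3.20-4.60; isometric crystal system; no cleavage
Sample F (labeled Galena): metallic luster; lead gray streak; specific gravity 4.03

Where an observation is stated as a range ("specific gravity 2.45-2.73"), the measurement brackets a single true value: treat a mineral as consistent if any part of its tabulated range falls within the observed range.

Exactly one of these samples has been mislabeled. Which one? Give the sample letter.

Sample A: observations are consistent with Ilmenite.
Sample B: observations are consistent with Orthoclase.
Sample C: observations are consistent with Hematite.
Sample D: observations are consistent with Pyrite.
Sample E: observations are consistent with Garnet.
Sample F: specific gravity 4.03 is outside the reference for Galena (SG 7.40-7.60) — mislabeled.
Sample F is the mislabeled one.

F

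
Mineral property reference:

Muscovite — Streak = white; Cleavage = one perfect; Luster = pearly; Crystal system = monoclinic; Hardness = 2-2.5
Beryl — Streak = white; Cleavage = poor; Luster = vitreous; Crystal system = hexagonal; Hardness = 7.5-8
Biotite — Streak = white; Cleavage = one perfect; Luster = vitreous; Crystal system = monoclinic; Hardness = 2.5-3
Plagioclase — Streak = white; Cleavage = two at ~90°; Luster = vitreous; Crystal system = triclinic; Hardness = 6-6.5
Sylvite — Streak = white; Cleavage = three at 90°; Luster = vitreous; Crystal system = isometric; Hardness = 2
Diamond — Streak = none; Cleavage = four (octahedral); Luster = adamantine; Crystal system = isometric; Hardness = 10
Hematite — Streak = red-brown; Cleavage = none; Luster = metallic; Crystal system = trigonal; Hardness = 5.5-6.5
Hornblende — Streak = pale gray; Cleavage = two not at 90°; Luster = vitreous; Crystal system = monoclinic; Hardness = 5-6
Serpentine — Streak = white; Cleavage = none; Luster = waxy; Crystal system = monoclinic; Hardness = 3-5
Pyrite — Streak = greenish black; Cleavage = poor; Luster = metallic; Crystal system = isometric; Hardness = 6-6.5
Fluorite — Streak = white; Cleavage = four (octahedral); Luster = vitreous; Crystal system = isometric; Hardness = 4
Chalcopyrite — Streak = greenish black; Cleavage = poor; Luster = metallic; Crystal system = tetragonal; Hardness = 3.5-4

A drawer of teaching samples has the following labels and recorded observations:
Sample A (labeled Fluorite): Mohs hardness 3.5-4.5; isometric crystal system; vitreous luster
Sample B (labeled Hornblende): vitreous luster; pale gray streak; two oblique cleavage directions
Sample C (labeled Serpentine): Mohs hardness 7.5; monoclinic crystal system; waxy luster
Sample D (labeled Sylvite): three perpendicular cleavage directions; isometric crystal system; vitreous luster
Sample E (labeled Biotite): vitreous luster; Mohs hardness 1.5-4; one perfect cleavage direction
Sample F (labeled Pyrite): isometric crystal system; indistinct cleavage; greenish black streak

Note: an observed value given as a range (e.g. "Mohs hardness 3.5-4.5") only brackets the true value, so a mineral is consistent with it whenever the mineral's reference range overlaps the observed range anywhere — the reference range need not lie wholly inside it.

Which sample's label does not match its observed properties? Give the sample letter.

Sample A: observations are consistent with Fluorite.
Sample B: observations are consistent with Hornblende.
Sample C: Serpentine has hardness 3-5, but the record shows Mohs hardness 7.5 — this label is wrong.
Sample D: observations are consistent with Sylvite.
Sample E: observations are consistent with Biotite.
Sample F: observations are consistent with Pyrite.
Sample C is the mislabeled one.

C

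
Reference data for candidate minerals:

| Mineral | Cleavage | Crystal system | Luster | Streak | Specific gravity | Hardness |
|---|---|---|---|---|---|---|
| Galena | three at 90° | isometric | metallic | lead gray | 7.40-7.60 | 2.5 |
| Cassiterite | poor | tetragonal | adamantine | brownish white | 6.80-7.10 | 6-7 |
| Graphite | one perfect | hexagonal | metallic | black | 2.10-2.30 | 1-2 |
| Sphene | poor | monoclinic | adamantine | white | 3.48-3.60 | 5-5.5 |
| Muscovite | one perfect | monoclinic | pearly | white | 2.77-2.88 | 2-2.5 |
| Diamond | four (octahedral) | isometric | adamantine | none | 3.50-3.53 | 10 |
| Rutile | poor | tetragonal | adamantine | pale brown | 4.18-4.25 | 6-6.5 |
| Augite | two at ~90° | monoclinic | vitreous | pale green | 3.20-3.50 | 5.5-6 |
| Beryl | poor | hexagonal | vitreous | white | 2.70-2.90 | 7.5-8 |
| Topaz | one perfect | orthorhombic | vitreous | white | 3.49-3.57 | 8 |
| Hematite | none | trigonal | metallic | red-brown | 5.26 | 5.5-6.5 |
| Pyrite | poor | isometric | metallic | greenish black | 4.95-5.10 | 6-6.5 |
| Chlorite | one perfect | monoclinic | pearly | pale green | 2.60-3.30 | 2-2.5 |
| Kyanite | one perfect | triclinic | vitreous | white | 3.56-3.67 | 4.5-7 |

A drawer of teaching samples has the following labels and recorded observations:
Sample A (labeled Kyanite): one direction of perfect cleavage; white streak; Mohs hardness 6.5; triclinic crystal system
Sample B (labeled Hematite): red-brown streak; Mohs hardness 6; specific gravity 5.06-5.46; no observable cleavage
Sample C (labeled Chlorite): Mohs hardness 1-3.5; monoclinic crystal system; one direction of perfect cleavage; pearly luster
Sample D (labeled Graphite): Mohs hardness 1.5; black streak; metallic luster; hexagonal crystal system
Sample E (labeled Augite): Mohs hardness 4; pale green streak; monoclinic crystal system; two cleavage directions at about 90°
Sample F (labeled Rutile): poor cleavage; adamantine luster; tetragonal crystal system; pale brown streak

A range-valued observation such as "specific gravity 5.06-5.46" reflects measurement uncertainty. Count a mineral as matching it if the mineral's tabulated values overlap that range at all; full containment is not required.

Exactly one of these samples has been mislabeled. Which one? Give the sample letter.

E

Sample A: every observation is compatible with the reference values for Kyanite.
Sample B: every observation is compatible with the reference values for Hematite.
Sample C: every observation is compatible with the reference values for Chlorite.
Sample D: every observation is compatible with the reference values for Graphite.
Sample E: Augite has hardness 5.5-6, but the record shows Mohs hardness 4 — this label is wrong.
Sample F: every observation is compatible with the reference values for Rutile.
Sample E is the mislabeled one.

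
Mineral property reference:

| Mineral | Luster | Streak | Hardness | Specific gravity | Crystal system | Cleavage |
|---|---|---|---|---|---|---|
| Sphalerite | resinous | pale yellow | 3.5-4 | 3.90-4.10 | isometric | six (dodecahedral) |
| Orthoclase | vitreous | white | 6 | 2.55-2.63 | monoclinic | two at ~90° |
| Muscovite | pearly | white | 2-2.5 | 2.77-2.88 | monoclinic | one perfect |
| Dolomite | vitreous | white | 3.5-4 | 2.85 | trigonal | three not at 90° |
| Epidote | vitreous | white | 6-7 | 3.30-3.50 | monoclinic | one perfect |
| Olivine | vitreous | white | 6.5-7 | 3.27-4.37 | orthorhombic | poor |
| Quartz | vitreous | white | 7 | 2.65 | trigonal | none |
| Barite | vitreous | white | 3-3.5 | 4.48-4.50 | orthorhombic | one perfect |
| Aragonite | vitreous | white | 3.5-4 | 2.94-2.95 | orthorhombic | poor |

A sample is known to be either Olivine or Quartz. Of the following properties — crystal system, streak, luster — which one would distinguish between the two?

crystal system

Crystal system: Olivine orthorhombic, Quartz trigonal — distinct.
Streak: both white — same for both.
Luster: both vitreous — same for both.
Of the listed properties, crystal system is the one that separates them.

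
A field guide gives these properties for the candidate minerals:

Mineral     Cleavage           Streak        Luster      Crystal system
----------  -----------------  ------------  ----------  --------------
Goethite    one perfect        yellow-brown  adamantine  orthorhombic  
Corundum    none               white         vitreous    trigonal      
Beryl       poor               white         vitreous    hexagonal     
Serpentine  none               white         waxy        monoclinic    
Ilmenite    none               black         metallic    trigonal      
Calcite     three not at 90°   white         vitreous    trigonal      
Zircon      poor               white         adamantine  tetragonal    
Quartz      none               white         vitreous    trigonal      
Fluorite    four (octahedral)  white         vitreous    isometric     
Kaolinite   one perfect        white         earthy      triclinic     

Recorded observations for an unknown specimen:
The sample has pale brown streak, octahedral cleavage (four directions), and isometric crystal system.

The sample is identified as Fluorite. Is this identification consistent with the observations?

Pale brown streak — Fluorite has white streak; inconsistent.
Octahedral cleavage (four directions) — consistent with Fluorite (cleavage four (octahedral)).
Isometric crystal system — consistent with Fluorite (isometric system).
Streak alone is enough to reject Fluorite.

No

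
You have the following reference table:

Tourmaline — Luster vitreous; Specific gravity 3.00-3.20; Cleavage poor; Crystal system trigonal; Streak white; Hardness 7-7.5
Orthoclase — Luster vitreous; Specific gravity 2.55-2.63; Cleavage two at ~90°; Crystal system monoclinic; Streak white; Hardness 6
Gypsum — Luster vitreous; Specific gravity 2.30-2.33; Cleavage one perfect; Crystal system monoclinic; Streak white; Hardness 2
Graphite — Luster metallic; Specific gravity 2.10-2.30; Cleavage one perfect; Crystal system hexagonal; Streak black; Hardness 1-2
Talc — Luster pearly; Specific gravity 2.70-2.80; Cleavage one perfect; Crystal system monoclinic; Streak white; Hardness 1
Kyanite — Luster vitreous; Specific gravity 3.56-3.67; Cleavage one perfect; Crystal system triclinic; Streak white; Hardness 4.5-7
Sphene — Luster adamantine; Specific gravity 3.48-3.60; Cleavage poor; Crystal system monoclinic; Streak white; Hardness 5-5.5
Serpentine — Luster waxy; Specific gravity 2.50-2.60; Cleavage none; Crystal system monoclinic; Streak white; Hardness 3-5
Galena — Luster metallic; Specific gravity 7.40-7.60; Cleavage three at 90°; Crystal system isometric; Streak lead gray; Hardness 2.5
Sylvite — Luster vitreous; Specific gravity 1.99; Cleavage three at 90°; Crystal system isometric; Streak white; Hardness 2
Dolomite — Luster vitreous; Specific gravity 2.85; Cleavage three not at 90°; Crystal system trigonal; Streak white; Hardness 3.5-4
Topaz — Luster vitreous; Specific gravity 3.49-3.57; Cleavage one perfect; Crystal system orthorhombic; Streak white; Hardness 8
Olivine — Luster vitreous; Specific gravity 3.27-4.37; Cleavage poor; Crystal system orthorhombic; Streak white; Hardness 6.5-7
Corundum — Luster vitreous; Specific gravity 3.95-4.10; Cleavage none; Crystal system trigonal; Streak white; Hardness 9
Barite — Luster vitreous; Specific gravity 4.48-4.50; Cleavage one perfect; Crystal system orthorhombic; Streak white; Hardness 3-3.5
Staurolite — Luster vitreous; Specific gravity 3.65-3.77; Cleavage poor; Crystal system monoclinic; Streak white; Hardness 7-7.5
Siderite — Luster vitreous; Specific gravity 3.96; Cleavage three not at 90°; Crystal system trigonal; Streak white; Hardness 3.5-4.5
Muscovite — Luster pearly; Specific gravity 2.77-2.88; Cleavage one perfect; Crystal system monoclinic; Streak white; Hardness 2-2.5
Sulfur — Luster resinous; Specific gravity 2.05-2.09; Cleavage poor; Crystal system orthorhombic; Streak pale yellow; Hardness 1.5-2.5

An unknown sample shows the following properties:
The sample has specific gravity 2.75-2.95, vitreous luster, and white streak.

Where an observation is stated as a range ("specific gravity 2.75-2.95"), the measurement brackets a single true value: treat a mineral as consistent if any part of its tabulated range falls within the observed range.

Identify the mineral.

Dolomite

Specific gravity 2.75-2.95: narrows the field to Talc, Dolomite, Muscovite.
Vitreous luster: only Dolomite remains.
White streak: no further eliminations.
Dolomite is the sole remaining match.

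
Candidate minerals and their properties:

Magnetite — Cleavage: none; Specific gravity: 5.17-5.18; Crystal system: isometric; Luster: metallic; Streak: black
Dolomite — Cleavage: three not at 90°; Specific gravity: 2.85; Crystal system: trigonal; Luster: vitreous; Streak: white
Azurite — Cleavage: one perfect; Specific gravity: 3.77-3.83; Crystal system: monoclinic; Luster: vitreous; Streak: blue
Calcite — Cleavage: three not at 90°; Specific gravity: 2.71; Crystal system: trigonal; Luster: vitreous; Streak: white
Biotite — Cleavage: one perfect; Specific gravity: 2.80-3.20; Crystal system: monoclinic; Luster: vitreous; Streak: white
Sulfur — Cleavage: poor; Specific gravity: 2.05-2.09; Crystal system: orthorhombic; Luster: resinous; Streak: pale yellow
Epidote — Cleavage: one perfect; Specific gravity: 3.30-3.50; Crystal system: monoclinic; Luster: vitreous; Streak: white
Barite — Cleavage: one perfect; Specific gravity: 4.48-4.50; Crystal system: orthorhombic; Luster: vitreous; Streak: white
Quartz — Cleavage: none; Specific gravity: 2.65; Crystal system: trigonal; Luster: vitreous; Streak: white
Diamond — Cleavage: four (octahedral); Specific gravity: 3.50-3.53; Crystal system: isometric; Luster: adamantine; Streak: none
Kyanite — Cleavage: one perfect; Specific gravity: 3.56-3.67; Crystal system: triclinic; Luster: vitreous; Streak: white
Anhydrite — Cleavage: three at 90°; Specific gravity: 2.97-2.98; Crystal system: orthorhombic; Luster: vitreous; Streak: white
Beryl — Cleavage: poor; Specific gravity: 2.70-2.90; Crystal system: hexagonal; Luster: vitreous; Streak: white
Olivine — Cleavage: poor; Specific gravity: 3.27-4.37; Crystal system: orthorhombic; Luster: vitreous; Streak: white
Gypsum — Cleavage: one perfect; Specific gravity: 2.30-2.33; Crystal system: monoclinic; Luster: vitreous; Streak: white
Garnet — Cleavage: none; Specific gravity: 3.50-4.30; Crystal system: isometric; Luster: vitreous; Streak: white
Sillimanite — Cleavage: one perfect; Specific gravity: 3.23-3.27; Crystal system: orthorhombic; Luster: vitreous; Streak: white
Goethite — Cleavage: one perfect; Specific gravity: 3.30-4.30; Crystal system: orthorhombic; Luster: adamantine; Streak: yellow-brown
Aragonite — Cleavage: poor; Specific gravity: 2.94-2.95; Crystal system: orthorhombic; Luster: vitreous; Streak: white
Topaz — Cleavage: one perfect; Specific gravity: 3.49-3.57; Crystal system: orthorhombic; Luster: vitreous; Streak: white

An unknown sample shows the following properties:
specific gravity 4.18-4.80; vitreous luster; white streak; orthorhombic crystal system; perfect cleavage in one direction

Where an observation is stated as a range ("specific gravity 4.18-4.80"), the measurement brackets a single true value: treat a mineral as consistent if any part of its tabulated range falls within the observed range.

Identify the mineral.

Specific gravity 4.18-4.80: only Barite, Olivine, Garnet, Goethite remain.
Vitreous luster rules out Goethite.
White streak: consistent with all remaining minerals.
Orthorhombic crystal system eliminates Garnet.
Perfect cleavage in one direction excludes Olivine.
The only mineral consistent with every observation is Barite.

Barite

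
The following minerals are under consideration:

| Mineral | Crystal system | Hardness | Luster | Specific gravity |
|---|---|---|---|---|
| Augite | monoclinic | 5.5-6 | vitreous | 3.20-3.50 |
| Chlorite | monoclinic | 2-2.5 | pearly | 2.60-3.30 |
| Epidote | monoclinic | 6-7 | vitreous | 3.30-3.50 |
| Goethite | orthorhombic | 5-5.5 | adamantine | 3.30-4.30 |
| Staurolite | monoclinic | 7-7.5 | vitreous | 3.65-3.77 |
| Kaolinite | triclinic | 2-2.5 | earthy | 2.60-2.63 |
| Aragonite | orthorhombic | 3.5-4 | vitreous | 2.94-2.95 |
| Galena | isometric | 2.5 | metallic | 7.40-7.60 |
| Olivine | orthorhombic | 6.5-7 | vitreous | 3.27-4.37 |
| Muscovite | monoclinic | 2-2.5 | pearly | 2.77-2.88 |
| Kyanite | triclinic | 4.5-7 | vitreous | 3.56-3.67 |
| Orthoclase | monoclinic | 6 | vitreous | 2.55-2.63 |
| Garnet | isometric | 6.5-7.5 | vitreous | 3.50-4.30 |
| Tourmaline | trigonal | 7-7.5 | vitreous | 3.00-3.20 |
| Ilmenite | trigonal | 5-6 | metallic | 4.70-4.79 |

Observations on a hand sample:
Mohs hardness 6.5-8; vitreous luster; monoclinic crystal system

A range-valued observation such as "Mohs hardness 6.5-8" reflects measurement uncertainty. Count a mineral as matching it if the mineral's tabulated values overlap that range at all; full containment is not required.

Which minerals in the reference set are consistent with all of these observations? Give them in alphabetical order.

Epidote, Staurolite

Mohs hardness 6.5-8 — narrows the field to Epidote, Staurolite, Olivine, Kyanite, Garnet, Tourmaline.
Vitreous luster — all remaining candidates fit.
Monoclinic crystal system — only Epidote, Staurolite remain.
Remaining candidates: Epidote, Staurolite.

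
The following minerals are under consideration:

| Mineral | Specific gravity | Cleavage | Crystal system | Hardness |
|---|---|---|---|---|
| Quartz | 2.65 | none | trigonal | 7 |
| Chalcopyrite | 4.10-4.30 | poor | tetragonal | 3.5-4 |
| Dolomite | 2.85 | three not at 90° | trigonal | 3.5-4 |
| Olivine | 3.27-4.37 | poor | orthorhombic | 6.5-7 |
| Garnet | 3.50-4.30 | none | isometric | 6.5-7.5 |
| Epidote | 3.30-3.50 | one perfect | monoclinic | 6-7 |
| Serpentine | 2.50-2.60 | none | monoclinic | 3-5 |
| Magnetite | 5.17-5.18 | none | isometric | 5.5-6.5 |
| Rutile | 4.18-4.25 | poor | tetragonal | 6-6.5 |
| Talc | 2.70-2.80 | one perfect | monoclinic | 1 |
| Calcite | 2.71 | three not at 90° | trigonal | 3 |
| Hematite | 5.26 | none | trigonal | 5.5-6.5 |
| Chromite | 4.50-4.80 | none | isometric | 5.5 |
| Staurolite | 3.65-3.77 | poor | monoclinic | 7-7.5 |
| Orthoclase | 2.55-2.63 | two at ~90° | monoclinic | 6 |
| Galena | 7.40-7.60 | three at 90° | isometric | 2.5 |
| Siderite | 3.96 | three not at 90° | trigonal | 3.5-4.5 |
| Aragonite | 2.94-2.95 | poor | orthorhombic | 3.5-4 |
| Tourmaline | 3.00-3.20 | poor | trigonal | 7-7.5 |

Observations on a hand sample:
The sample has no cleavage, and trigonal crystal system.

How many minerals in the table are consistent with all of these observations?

2

No cleavage — narrows the field to Quartz, Garnet, Serpentine, Magnetite, Hematite, Chromite.
Trigonal crystal system — narrows the field to Quartz, Hematite.
The minerals that satisfy all observations are Hematite, Quartz.
That is 2 minerals.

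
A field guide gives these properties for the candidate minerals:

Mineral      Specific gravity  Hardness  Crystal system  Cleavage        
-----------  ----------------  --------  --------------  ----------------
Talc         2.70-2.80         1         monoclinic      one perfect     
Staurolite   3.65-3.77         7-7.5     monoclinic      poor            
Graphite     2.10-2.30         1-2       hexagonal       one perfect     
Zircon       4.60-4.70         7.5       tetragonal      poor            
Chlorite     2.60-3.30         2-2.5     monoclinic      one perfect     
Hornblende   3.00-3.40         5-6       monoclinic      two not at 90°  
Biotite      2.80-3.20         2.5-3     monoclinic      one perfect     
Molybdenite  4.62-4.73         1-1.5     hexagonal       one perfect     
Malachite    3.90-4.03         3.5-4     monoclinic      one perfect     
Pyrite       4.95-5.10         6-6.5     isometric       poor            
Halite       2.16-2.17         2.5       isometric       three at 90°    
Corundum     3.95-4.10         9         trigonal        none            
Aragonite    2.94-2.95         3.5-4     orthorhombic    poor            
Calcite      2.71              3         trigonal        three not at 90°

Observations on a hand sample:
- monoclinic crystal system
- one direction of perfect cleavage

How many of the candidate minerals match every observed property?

4

Monoclinic crystal system — Talc, Staurolite, Chlorite, Hornblende, Biotite, Malachite remain.
One direction of perfect cleavage excludes Staurolite, Hornblende.
Remaining candidates: Biotite, Chlorite, Malachite, Talc.
That is 4 minerals.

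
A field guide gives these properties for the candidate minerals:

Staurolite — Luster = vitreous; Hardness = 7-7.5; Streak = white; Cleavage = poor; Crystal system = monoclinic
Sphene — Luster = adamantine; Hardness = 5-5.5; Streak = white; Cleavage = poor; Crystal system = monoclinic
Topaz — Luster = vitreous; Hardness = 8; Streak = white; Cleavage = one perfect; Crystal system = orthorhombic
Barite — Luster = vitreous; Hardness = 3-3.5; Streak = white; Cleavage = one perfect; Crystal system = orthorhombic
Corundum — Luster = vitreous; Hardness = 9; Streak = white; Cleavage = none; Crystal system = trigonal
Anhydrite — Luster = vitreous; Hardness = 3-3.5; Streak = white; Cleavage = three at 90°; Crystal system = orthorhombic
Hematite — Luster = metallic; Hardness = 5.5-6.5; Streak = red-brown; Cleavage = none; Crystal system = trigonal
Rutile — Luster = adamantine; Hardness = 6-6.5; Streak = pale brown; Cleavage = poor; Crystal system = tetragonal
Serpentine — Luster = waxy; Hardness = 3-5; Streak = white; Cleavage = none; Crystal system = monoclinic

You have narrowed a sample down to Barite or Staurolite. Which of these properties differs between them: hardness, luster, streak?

Hardness: Barite 3-3.5, Staurolite 7-7.5 — these differ.
Luster: both vitreous — same for both.
Streak: both white — same for both.
Hardness is the diagnostic property here.

hardness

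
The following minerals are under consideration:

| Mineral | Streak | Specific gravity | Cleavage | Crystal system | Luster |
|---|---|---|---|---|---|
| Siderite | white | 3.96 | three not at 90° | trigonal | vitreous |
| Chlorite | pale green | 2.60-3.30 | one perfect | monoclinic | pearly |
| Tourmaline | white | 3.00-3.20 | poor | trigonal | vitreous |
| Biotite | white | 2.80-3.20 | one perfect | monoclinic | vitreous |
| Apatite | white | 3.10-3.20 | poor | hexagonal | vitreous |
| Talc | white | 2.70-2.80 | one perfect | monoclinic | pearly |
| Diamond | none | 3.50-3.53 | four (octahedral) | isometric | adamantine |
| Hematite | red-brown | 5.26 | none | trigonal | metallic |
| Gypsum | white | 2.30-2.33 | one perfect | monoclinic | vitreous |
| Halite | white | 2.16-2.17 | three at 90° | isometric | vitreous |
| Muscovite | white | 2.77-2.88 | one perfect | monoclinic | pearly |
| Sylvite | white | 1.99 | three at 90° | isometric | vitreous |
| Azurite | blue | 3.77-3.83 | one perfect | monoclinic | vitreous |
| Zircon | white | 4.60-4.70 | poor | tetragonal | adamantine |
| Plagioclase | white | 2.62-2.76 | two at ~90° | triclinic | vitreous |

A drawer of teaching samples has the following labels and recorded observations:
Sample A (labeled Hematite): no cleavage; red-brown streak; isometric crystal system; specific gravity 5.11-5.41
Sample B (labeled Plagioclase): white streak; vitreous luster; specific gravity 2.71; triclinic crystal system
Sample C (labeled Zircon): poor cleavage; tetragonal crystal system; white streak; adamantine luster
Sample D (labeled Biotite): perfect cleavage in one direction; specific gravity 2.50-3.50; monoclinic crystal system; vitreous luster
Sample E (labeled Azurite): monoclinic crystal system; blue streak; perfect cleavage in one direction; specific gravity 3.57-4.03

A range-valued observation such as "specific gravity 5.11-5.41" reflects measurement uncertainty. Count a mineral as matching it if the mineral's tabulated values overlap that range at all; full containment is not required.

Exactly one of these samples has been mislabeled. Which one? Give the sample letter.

A

Sample A: isometric crystal system is outside the reference for Hematite (trigonal system) — mislabeled.
Sample B: nothing contradicts Plagioclase.
Sample C: nothing contradicts Zircon.
Sample D: nothing contradicts Biotite.
Sample E: nothing contradicts Azurite.
Only sample A is inconsistent with its label.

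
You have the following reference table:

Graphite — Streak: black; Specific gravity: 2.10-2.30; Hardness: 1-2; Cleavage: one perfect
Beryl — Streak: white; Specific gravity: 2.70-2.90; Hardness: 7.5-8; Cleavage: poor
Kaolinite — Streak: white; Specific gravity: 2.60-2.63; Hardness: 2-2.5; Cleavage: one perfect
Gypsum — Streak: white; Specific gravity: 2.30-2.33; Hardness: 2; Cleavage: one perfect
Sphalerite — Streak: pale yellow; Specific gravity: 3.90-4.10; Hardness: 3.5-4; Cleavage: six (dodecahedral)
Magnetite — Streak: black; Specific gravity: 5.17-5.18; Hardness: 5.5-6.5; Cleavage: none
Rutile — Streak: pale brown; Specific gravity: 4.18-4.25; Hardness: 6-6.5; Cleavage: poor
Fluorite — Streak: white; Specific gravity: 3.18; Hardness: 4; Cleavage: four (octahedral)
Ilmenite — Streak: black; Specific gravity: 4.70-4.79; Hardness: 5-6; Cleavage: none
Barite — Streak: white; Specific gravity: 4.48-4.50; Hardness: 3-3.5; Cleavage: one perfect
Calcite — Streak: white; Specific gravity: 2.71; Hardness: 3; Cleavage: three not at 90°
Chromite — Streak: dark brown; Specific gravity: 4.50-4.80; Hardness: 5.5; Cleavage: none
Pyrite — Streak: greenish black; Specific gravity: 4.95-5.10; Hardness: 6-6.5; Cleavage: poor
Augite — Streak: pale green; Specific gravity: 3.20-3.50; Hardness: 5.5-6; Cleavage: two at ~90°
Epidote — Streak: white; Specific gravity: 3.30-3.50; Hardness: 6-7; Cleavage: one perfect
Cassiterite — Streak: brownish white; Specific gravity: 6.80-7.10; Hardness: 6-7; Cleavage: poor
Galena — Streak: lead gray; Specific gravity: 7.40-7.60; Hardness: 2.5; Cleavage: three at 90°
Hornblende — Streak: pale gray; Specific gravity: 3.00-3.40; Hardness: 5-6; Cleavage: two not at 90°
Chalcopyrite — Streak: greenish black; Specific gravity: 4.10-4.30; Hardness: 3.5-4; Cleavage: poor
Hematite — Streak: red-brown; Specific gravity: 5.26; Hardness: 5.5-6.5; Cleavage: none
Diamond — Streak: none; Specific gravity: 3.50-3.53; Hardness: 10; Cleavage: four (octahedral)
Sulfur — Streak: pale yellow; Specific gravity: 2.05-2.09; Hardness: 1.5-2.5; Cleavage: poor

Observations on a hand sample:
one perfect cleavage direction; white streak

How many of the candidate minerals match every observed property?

4

One perfect cleavage direction — only Graphite, Kaolinite, Gypsum, Barite, Epidote remain.
White streak eliminates Graphite.
Consistent with every observation: Barite, Epidote, Gypsum, Kaolinite.
That is 4 minerals.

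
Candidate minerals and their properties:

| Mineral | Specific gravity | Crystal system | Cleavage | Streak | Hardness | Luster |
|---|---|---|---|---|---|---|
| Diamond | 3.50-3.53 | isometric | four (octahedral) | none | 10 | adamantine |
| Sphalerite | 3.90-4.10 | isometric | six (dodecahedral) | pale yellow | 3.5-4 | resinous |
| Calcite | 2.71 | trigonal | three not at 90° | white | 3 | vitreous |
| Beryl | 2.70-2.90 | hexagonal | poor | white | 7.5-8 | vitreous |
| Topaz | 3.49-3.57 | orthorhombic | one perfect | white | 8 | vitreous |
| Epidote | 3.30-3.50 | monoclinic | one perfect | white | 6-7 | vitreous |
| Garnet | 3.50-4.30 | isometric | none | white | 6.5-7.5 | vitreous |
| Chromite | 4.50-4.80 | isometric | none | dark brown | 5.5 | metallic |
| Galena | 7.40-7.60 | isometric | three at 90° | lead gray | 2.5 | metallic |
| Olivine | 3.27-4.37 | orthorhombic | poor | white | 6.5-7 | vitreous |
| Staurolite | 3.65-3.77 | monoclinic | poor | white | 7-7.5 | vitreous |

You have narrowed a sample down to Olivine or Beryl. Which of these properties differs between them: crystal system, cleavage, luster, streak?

crystal system

Crystal system: Olivine orthorhombic, Beryl hexagonal — different.
Cleavage: both poor — no difference.
Luster: both vitreous — no difference.
Streak: both white — no difference.
Of the listed properties, crystal system is the one that separates them.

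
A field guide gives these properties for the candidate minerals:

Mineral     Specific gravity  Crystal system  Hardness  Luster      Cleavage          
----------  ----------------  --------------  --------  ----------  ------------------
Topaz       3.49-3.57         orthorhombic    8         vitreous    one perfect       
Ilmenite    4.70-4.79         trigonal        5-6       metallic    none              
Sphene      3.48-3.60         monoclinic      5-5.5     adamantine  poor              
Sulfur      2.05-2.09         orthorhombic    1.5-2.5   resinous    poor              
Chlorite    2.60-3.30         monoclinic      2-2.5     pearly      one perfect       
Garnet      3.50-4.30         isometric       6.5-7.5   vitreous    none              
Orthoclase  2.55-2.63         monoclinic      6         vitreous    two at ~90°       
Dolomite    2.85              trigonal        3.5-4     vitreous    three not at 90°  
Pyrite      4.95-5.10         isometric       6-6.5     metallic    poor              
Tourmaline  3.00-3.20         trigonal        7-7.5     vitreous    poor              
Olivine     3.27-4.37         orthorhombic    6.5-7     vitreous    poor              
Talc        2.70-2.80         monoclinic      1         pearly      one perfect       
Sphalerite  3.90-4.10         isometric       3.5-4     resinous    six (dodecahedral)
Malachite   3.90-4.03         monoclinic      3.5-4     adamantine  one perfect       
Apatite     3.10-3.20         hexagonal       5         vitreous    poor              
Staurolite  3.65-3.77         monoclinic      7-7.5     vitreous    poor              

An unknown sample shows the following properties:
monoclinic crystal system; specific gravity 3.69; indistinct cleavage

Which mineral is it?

Staurolite

Monoclinic crystal system — leaves Sphene, Chlorite, Orthoclase, Talc, Malachite, Staurolite.
Specific gravity 3.69 — leaves Staurolite.
Indistinct cleavage — every remaining candidate is consistent.
Only Staurolite satisfies all observations.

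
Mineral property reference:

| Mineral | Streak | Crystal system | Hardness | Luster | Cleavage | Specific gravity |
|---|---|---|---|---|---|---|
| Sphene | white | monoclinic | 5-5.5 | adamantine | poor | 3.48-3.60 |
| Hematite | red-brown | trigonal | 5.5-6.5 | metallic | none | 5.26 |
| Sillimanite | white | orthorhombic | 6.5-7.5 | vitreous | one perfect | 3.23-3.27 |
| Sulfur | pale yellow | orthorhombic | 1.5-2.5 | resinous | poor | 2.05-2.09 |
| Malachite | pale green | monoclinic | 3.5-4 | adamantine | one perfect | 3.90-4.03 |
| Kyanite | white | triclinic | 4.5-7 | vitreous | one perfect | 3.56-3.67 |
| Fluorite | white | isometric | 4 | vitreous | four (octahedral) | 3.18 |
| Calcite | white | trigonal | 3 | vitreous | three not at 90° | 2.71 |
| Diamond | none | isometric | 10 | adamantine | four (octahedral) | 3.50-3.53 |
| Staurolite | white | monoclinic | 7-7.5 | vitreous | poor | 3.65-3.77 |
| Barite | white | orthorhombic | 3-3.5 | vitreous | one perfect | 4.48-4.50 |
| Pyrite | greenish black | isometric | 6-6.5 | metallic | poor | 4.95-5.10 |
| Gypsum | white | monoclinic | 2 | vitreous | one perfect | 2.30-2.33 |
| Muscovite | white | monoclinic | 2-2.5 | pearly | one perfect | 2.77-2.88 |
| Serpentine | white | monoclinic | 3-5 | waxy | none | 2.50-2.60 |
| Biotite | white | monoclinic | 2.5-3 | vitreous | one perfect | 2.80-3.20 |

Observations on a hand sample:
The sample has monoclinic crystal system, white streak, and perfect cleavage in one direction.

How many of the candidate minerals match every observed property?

3

Monoclinic crystal system — leaves Sphene, Malachite, Staurolite, Gypsum, Muscovite, Serpentine, Biotite.
White streak excludes Malachite.
Perfect cleavage in one direction is inconsistent with Sphene, Staurolite, Serpentine.
Consistent with every observation: Biotite, Gypsum, Muscovite.
That is 3 minerals.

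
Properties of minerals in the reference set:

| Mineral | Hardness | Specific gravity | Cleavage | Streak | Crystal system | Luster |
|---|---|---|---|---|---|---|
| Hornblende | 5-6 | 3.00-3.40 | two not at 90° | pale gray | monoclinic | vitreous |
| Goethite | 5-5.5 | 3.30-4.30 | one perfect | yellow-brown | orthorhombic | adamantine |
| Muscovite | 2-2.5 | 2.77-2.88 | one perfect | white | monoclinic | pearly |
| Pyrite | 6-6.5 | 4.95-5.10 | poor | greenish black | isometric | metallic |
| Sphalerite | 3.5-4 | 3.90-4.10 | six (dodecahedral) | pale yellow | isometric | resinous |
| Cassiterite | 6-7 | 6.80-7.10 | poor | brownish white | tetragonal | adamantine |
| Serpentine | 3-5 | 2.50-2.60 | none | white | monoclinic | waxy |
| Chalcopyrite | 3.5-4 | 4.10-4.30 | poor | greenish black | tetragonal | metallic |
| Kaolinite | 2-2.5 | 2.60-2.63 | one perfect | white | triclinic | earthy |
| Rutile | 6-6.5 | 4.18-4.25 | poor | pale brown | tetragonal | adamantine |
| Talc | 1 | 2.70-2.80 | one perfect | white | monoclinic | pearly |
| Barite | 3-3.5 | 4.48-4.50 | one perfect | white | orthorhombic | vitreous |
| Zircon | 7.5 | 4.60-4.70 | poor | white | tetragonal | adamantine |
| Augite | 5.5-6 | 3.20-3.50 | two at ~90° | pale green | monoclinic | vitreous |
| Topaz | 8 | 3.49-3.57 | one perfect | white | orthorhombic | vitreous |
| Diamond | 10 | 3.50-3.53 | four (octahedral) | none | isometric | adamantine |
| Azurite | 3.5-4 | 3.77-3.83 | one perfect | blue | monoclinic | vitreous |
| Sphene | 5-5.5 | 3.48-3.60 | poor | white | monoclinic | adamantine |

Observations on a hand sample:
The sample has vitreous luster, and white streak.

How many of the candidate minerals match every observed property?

2

Vitreous luster — only Hornblende, Barite, Augite, Topaz, Azurite remain.
White streak — only Barite, Topaz remain.
Consistent with every observation: Barite, Topaz.
That is 2 minerals.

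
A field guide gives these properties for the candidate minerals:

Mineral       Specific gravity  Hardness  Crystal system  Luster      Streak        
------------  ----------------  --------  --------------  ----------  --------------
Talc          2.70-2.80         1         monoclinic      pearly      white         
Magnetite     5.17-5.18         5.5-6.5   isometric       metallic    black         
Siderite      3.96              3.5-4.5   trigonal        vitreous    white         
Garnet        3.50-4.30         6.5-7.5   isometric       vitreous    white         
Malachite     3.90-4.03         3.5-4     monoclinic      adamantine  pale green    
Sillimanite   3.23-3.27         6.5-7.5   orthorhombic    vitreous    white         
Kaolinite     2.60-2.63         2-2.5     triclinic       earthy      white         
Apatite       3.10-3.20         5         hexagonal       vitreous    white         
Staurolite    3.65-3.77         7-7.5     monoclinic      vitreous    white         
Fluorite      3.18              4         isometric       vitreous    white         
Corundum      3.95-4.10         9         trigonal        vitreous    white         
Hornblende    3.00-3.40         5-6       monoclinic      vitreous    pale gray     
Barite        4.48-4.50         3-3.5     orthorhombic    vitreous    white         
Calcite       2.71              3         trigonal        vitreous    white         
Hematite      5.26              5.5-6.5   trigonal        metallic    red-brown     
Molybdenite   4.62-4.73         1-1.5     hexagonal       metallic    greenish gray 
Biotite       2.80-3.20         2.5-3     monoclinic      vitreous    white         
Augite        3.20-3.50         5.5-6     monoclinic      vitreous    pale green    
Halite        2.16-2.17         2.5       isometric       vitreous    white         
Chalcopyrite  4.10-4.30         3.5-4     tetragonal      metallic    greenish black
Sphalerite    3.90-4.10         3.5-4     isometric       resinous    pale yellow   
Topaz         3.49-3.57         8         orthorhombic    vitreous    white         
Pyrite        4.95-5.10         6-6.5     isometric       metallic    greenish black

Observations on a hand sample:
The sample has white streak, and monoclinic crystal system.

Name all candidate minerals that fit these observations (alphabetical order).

Biotite, Staurolite, Talc

White streak — leaves Talc, Siderite, Garnet, Sillimanite, Kaolinite, Apatite, Staurolite, Fluorite, Corundum, Barite, Calcite, Biotite, Halite, Topaz.
Monoclinic crystal system — only Talc, Staurolite, Biotite remain.
Remaining candidates: Biotite, Staurolite, Talc.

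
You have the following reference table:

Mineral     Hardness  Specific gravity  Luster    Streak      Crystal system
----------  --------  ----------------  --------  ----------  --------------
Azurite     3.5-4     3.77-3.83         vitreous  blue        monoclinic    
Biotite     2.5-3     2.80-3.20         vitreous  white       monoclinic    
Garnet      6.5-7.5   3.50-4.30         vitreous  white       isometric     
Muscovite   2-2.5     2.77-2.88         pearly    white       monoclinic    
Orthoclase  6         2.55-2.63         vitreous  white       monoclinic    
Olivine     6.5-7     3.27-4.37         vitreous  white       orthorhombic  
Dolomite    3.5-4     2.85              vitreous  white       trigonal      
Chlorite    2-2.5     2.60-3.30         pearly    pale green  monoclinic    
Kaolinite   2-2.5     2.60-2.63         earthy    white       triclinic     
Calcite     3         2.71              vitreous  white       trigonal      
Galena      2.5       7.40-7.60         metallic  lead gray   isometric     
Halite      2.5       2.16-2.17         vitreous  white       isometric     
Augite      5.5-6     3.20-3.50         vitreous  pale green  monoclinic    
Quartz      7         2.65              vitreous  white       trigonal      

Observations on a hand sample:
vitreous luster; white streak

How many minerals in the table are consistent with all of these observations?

Vitreous luster eliminates Muscovite, Chlorite, Kaolinite, Galena.
White streak is inconsistent with Azurite, Augite.
Consistent with every observation: Biotite, Calcite, Dolomite, Garnet, Halite, Olivine, Orthoclase, Quartz.
That is 8 minerals.

8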